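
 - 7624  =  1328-8952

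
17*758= 12886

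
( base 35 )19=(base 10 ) 44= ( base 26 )1i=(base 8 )54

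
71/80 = 71/80= 0.89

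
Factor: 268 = 2^2*67^1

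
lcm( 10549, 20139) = 221529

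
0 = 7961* 0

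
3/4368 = 1/1456 = 0.00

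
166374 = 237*702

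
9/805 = 9/805 = 0.01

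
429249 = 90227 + 339022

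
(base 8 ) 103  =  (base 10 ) 67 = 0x43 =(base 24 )2j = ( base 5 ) 232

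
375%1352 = 375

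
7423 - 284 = 7139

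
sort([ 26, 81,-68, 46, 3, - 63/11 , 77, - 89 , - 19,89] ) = [-89, - 68, - 19, - 63/11,3,  26,46 , 77,81,89] 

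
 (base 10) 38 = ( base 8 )46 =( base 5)123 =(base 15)28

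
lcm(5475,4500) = 328500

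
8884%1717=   299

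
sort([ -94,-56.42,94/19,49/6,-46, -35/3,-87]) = [ - 94, - 87, - 56.42,-46, - 35/3,94/19,49/6 ]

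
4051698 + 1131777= 5183475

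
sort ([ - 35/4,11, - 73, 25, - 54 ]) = [ - 73,-54, - 35/4,  11,25]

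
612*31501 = 19278612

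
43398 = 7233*6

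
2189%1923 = 266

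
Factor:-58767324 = -2^2*3^1 *7^1*11^1*63601^1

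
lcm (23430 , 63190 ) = 2085270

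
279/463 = 279/463 = 0.60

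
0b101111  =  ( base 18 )2b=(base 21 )25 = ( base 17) 2D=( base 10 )47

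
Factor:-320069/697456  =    -  2^( - 4) *101^1*3169^1*43591^( - 1)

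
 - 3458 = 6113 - 9571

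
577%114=7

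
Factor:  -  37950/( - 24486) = 5^2*7^( - 1 )*23^1*53^( - 1 )=575/371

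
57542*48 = 2762016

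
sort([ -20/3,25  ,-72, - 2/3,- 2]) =[-72, - 20/3,-2, - 2/3,25] 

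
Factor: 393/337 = 3^1*131^1*337^(-1) 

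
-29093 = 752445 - 781538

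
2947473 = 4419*667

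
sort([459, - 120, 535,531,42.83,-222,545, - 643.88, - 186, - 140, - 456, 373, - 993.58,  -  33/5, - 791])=[-993.58, - 791,  -  643.88, - 456, - 222, - 186, - 140, - 120, -33/5,42.83, 373, 459,531,535 , 545]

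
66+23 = 89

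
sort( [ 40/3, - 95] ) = [ - 95, 40/3]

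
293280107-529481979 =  - 236201872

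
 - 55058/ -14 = 3932 + 5/7 = 3932.71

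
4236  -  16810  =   - 12574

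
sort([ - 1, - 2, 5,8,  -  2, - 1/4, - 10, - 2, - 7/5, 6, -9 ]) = [ - 10, - 9, - 2, - 2,-2,  -  7/5, -1 , - 1/4, 5,6, 8]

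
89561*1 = 89561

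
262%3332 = 262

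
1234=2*617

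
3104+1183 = 4287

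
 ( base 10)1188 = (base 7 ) 3315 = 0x4A4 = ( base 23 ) 25f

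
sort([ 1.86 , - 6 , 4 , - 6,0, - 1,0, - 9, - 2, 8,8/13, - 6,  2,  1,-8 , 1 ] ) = [ - 9,-8, - 6, - 6, - 6, - 2,-1, 0,0,8/13, 1, 1,1.86,  2,4,8]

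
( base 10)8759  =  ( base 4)2020313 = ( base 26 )con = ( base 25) E09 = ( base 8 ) 21067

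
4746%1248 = 1002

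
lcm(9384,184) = 9384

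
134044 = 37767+96277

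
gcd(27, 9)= 9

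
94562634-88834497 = 5728137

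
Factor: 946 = 2^1 * 11^1 * 43^1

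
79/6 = 79/6 =13.17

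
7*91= 637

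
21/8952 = 7/2984 =0.00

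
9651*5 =48255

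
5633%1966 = 1701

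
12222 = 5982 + 6240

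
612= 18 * 34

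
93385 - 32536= 60849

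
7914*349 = 2761986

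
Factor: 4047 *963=3^3*19^1*71^1*107^1 = 3897261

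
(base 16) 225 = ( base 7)1413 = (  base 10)549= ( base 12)399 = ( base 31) hm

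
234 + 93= 327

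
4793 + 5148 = 9941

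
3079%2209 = 870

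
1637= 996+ 641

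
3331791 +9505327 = 12837118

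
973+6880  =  7853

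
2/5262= 1/2631 = 0.00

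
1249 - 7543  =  -6294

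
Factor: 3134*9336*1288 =2^7*3^1*7^1*23^1  *389^1*1567^1 = 37685622912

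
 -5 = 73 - 78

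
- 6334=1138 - 7472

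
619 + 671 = 1290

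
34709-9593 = 25116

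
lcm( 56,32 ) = 224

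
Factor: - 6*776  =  -2^4 * 3^1*97^1 = - 4656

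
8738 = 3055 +5683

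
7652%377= 112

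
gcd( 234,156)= 78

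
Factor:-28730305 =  - 5^1*103^1*55787^1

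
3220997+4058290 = 7279287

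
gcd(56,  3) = 1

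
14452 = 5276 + 9176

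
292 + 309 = 601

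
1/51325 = 1/51325  =  0.00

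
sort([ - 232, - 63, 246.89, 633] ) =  [ - 232,-63, 246.89, 633]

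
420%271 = 149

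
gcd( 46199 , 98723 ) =1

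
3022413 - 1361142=1661271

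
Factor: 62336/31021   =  2^7* 67^( - 1)*463^( - 1)*487^1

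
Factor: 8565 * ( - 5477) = -3^1 * 5^1*571^1*5477^1 = - 46910505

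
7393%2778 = 1837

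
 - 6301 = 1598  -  7899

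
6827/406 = 16 + 331/406 = 16.82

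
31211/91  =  342 + 89/91 = 342.98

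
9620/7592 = 185/146 = 1.27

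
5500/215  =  25 + 25/43=25.58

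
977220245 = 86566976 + 890653269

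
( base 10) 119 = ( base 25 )4j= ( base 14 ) 87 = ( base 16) 77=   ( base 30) 3t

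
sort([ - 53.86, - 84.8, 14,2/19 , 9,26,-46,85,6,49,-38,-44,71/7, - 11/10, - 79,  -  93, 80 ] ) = [  -  93, - 84.8, - 79,  -  53.86, - 46, - 44, - 38,-11/10, 2/19,6, 9,71/7, 14,26,49,80 , 85]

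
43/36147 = 43/36147 = 0.00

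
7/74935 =1/10705  =  0.00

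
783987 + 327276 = 1111263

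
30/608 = 15/304 =0.05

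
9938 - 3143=6795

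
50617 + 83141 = 133758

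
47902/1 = 47902 = 47902.00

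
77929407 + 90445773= 168375180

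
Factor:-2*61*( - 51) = 2^1*3^1*17^1*61^1 =6222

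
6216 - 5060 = 1156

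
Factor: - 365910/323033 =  - 2^1*3^1*5^1*107^( - 1) * 3019^(  -  1 )*12197^1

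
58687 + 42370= 101057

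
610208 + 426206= 1036414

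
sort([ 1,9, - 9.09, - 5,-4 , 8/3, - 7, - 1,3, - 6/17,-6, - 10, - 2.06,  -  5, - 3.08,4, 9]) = [ - 10, - 9.09, - 7, - 6,-5, - 5, - 4, - 3.08, - 2.06, - 1,  -  6/17, 1,8/3, 3  ,  4 , 9,9 ]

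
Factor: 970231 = 970231^1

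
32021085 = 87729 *365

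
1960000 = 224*8750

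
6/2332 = 3/1166=   0.00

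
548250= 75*7310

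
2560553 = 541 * 4733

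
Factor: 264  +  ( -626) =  - 2^1*181^1 = - 362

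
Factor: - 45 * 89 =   -  3^2 * 5^1*89^1 =-4005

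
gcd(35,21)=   7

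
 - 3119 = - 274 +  - 2845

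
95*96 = 9120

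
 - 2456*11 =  - 27016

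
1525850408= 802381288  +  723469120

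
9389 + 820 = 10209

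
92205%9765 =4320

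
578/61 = 9+29/61=9.48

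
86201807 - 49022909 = 37178898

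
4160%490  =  240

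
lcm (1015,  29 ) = 1015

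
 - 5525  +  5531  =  6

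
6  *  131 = 786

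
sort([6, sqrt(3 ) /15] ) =[ sqrt ( 3) /15,6] 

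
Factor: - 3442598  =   - 2^1*1721299^1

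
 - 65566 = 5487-71053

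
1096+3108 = 4204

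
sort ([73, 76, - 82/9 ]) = [ - 82/9,73,76 ] 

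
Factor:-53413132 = -2^2*13353283^1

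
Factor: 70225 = 5^2*53^2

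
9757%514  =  505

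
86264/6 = 14377+1/3= 14377.33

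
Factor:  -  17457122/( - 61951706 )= 17^(- 1 )*677^1*12893^1 *1822109^( - 1 ) = 8728561/30975853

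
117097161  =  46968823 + 70128338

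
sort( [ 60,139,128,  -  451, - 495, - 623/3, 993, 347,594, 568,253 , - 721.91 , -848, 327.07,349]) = [- 848,  -  721.91 ,  -  495,- 451 , - 623/3, 60, 128, 139,253,327.07, 347, 349, 568,  594 , 993]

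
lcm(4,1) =4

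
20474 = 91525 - 71051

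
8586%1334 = 582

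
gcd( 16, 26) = 2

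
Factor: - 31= - 31^1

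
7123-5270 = 1853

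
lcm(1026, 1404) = 26676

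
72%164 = 72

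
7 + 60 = 67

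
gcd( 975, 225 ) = 75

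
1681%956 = 725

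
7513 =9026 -1513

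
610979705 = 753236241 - 142256536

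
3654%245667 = 3654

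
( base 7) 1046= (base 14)1CD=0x179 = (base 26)ED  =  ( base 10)377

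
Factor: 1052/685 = 2^2* 5^(-1)*137^( - 1)*263^1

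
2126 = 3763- 1637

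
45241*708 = 32030628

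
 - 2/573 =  -2/573 = - 0.00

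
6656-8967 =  - 2311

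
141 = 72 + 69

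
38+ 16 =54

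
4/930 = 2/465 = 0.00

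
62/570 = 31/285 = 0.11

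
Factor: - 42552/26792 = - 27/17 = - 3^3*17^( - 1) 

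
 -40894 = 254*( - 161 ) 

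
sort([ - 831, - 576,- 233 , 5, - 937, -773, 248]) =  [ - 937, - 831  , - 773, - 576, - 233,  5 , 248]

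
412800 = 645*640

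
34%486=34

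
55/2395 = 11/479 = 0.02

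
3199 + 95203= 98402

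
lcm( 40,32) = 160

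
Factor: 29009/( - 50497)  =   - 29009^1*50497^(  -  1) 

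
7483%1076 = 1027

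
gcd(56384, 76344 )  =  8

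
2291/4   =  572+ 3/4 =572.75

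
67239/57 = 22413/19 = 1179.63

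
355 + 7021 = 7376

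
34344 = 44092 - 9748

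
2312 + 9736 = 12048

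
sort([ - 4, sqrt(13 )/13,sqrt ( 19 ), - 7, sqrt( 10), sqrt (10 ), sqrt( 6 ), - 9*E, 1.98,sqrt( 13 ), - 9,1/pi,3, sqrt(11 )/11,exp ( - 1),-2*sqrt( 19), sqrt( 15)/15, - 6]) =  [-9*E, - 9, - 2*sqrt( 19), - 7, - 6,  -  4, sqrt(15 ) /15, sqrt( 13 )/13,  sqrt (11)/11, 1/pi, exp( - 1 ), 1.98,  sqrt( 6 ), 3,sqrt( 10 ), sqrt ( 10), sqrt(13 ), sqrt( 19 )]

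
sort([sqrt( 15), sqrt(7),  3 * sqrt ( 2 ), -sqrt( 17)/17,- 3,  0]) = [ - 3,- sqrt( 17)/17,0,sqrt (7),sqrt( 15), 3*sqrt( 2) ] 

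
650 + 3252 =3902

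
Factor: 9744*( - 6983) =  - 2^4*3^1 * 7^1*29^1 *6983^1 = - 68042352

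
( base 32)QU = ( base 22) 1h4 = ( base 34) pc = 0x35E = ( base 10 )862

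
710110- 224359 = 485751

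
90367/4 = 22591 + 3/4 = 22591.75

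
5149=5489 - 340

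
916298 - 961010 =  - 44712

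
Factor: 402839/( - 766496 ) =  - 2^(- 5 )*17^(-1 )*29^2* 479^1*1409^( - 1) 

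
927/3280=927/3280= 0.28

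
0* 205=0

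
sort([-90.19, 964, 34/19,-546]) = [-546,-90.19, 34/19, 964]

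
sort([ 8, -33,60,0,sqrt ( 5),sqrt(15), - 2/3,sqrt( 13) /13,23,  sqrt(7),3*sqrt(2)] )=[ -33, - 2/3,0,sqrt (13)/13, sqrt( 5 ),sqrt(7 ),sqrt( 15),3*sqrt( 2 ),8, 23, 60] 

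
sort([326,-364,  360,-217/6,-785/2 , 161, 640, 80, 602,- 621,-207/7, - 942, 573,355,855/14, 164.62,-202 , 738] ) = [-942,  -  621, - 785/2, -364, - 202,-217/6,-207/7,855/14, 80,161, 164.62, 326, 355,360, 573, 602, 640, 738 ]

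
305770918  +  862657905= 1168428823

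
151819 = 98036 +53783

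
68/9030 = 34/4515 =0.01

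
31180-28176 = 3004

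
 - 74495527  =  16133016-90628543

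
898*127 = 114046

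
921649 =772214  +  149435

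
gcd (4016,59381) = 1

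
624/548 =156/137 = 1.14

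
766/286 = 2+97/143 = 2.68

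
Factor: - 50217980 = - 2^2 * 5^1*43^1 * 58393^1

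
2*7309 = 14618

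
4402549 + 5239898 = 9642447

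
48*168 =8064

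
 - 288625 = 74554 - 363179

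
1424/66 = 712/33 = 21.58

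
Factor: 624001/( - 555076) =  - 679/604 =- 2^ ( - 2 )*7^1*97^1 * 151^( - 1 ) 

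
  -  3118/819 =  - 3118/819  =  -3.81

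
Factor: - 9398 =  - 2^1*37^1*127^1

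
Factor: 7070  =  2^1*5^1 * 7^1*101^1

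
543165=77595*7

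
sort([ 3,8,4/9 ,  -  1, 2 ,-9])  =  [ - 9,-1,4/9,2,3, 8] 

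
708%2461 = 708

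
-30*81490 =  - 2444700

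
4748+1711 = 6459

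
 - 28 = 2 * (- 14 ) 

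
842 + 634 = 1476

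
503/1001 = 503/1001=0.50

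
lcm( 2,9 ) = 18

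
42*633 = 26586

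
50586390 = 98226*515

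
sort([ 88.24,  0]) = [ 0,88.24] 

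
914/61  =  14  +  60/61 = 14.98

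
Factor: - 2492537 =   -  53^1*131^1*359^1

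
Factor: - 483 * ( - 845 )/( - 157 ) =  - 3^1 * 5^1 * 7^1*13^2 * 23^1  *  157^( - 1)= -408135/157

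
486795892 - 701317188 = -214521296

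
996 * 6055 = 6030780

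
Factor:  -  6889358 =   -  2^1*7^1*163^1*3019^1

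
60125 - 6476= 53649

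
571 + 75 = 646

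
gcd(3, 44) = 1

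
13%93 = 13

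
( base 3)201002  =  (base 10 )515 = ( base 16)203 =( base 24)LB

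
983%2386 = 983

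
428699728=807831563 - 379131835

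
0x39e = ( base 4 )32132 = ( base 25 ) 1c1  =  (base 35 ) QG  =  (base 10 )926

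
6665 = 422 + 6243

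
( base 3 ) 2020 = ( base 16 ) 3c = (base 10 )60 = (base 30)20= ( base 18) 36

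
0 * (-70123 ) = 0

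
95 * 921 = 87495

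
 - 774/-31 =774/31 = 24.97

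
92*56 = 5152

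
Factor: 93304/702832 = 2^( - 1)*13^( - 1 )*31^(-1)*107^1 = 107/806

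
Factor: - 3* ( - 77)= 231 = 3^1*7^1*11^1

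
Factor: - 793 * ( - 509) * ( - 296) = - 119476552 =- 2^3*13^1 * 37^1 * 61^1*509^1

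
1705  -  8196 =-6491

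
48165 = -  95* (- 507)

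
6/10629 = 2/3543 = 0.00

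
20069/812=24 + 83/116 = 24.72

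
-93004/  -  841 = 110 +494/841 = 110.59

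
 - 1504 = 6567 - 8071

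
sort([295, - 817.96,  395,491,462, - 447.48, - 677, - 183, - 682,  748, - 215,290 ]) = [ - 817.96 , - 682,  -  677, - 447.48, - 215, - 183, 290, 295,  395,462  ,  491, 748]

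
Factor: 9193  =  29^1* 317^1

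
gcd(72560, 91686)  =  2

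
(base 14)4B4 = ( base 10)942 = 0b1110101110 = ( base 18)2G6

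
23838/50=11919/25 = 476.76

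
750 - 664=86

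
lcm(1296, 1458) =11664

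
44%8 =4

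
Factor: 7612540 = 2^2*5^1*13^1* 19^1*23^1*67^1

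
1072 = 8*134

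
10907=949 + 9958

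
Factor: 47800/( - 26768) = -2^( - 1)*5^2 *7^ ( - 1 ) = - 25/14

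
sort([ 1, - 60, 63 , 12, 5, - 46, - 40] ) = [ - 60, - 46, - 40, 1, 5, 12, 63 ]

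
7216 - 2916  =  4300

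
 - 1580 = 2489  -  4069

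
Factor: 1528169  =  271^1 * 5639^1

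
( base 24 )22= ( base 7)101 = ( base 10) 50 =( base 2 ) 110010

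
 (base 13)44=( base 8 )70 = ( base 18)32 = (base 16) 38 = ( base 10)56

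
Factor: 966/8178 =7^1*23^1*29^( - 1 ) * 47^( - 1)=161/1363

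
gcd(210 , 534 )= 6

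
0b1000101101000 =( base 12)26b4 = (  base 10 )4456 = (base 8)10550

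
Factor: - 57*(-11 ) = 3^1*11^1 * 19^1 =627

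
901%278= 67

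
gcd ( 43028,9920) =124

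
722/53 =13+33/53=13.62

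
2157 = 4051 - 1894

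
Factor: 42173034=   2^1*3^1*7028839^1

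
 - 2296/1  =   - 2296=-  2296.00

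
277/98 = 277/98 = 2.83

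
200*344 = 68800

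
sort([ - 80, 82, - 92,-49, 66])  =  [- 92, - 80,- 49, 66,82] 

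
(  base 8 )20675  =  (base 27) bmo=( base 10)8637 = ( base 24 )enl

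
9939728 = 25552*389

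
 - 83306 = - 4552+-78754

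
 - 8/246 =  - 1 +119/123 =- 0.03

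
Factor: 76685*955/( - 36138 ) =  - 2^(-1)*3^( - 1 ) * 5^2*7^2*19^( - 1)*191^1*313^1*  317^( - 1) =-  73234175/36138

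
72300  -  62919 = 9381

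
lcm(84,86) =3612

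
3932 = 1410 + 2522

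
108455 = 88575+19880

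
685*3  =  2055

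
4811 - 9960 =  - 5149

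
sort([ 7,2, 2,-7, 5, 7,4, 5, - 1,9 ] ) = [ - 7,  -  1, 2, 2, 4, 5, 5,7, 7, 9 ] 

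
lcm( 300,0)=0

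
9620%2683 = 1571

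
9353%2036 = 1209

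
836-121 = 715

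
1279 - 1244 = 35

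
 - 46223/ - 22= 46223/22 = 2101.05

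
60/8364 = 5/697 = 0.01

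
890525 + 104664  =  995189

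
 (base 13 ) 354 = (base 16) 240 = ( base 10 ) 576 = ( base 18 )1E0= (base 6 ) 2400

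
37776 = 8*4722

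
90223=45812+44411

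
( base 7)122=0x41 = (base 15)45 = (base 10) 65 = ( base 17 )3E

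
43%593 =43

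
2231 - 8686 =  - 6455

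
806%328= 150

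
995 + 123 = 1118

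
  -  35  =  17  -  52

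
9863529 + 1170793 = 11034322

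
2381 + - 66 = 2315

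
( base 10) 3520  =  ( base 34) 31I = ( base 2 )110111000000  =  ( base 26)55a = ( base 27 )4MA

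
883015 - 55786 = 827229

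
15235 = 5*3047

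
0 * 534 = 0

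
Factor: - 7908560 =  - 2^4*5^1*11^2*19^1  *43^1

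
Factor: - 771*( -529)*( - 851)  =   - 3^1*23^3 * 37^1 * 257^1 = - 347088009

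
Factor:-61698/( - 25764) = 2^( - 1)*7^1*13^1 *19^( - 1) = 91/38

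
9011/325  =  27 + 236/325 = 27.73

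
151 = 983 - 832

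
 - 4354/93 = -4354/93 = - 46.82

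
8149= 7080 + 1069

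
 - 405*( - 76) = 30780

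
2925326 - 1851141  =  1074185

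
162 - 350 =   -  188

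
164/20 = 8 + 1/5 = 8.20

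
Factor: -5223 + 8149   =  2^1* 7^1 * 11^1*19^1 = 2926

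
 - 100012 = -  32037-67975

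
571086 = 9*63454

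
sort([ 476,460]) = [460 , 476]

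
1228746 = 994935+233811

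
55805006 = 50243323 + 5561683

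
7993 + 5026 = 13019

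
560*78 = 43680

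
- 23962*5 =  - 119810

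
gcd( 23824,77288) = 8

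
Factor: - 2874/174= - 479/29 = - 29^( - 1)*479^1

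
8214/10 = 821 + 2/5  =  821.40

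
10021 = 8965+1056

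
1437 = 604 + 833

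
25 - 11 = 14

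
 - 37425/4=-9357 + 3/4 = - 9356.25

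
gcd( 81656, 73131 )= 1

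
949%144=85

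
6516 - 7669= - 1153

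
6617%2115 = 272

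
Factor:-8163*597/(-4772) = 2^ (-2 )*3^3*199^1*907^1*1193^( - 1 ) = 4873311/4772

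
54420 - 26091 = 28329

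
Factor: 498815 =5^1 *67^1*1489^1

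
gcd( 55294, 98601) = 1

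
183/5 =36  +  3/5=36.60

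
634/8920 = 317/4460 = 0.07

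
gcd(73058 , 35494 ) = 2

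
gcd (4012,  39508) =68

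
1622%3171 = 1622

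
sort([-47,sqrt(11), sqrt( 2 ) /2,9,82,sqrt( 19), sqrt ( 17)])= [ - 47, sqrt( 2 ) /2, sqrt(11),  sqrt(17), sqrt(19),9, 82]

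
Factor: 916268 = 2^2 * 37^1*41^1*151^1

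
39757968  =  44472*894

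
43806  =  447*98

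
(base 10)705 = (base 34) kp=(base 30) NF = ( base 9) 863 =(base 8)1301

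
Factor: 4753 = 7^2 * 97^1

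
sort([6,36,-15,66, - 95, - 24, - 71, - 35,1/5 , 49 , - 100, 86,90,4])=[ - 100, - 95, - 71,  -  35 , - 24, - 15,1/5, 4,6,36,49,66,86,90 ]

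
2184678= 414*5277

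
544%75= 19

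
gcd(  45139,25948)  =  1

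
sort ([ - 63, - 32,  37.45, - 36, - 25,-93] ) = [- 93, - 63, - 36,  -  32, - 25, 37.45 ]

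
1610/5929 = 230/847  =  0.27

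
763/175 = 109/25 = 4.36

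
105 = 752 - 647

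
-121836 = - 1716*71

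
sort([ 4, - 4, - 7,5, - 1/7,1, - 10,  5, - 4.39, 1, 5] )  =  [ - 10,  -  7, - 4.39, - 4, - 1/7, 1, 1, 4, 5, 5, 5]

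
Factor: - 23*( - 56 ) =2^3*7^1*23^1  =  1288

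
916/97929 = 916/97929 = 0.01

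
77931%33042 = 11847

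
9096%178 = 18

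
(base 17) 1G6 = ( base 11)476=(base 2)1000110111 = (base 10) 567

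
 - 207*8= - 1656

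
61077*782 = 47762214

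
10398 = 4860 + 5538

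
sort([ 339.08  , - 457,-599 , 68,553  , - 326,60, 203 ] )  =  [ - 599,-457, - 326, 60,68, 203 , 339.08, 553] 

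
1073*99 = 106227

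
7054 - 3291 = 3763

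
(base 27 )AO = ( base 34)8M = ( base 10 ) 294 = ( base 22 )D8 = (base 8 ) 446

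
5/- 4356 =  - 1 + 4351/4356 = - 0.00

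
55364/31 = 55364/31 = 1785.94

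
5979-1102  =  4877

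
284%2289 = 284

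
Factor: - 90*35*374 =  - 1178100 =- 2^2*3^2*5^2*7^1*11^1*17^1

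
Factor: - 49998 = -2^1*3^1*13^1 * 641^1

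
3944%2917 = 1027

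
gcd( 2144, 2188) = 4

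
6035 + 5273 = 11308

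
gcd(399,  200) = 1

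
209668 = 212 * 989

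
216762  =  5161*42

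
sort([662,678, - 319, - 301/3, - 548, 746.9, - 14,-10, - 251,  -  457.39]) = [ - 548, - 457.39, - 319,-251, - 301/3,-14, - 10 , 662,678, 746.9 ] 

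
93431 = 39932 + 53499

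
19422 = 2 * 9711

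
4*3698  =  14792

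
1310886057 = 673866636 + 637019421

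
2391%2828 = 2391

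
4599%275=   199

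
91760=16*5735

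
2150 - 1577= 573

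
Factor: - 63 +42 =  - 21 = - 3^1*7^1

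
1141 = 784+357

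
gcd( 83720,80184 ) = 104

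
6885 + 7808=14693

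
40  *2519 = 100760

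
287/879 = 287/879 = 0.33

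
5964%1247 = 976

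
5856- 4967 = 889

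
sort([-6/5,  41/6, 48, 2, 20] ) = [ - 6/5,2,41/6,20, 48] 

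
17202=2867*6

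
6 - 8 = -2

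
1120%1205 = 1120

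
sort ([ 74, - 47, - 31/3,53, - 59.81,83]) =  [ - 59.81, - 47,  -  31/3,53,74, 83 ] 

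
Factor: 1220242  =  2^1 * 23^1 * 41^1*647^1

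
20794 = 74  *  281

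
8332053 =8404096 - 72043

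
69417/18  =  3856 + 1/2  =  3856.50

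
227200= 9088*25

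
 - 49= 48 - 97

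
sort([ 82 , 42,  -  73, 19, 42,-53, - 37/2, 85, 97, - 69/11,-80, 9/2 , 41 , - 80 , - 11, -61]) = [-80, - 80, - 73, - 61,  -  53, - 37/2, - 11,-69/11,9/2, 19, 41,42, 42,82,85, 97 ] 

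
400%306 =94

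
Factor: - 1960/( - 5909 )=2^3*5^1 * 7^2*19^( - 1) * 311^( - 1)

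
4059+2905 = 6964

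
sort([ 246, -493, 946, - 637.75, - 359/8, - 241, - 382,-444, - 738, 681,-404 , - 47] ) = [ - 738, - 637.75, - 493, - 444 , -404 , - 382, -241, - 47, - 359/8, 246,681, 946] 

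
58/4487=58/4487 = 0.01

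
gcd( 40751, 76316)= 1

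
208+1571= 1779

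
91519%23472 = 21103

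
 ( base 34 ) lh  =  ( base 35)KV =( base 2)1011011011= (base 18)24B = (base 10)731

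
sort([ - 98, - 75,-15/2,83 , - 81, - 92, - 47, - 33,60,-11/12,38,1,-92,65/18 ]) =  [-98, - 92,-92,-81, - 75,-47, - 33,-15/2,-11/12,1, 65/18 , 38, 60,83 ] 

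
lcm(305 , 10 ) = 610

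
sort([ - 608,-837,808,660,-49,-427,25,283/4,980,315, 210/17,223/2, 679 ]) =[ - 837,-608,-427, - 49, 210/17 , 25,  283/4,  223/2,315,660 , 679,808,980 ] 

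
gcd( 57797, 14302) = 1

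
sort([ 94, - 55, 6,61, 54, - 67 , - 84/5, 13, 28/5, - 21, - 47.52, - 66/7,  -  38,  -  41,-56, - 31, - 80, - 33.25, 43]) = [ - 80, - 67, - 56, - 55, - 47.52, - 41, - 38, - 33.25,  -  31, - 21,  -  84/5, - 66/7, 28/5, 6, 13, 43, 54  ,  61,94 ]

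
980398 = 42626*23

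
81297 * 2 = 162594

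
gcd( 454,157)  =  1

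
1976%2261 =1976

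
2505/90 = 27 + 5/6=27.83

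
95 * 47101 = 4474595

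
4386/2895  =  1 + 497/965 = 1.52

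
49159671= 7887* 6233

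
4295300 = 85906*50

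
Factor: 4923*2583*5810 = 2^1*3^4*5^1*7^2* 41^1*83^1*547^1 = 73880593290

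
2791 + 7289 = 10080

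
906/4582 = 453/2291 = 0.20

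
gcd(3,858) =3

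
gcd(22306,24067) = 587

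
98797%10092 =7969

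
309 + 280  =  589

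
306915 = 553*555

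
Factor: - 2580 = -2^2*3^1*5^1*43^1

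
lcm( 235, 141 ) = 705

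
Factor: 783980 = 2^2*5^1*39199^1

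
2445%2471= 2445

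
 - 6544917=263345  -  6808262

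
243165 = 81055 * 3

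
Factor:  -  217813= - 139^1*1567^1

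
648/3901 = 648/3901 =0.17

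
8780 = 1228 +7552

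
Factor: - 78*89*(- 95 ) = 2^1 *3^1 * 5^1*13^1*19^1*89^1 = 659490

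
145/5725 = 29/1145 = 0.03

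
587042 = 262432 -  - 324610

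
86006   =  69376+16630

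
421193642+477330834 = 898524476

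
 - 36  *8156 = -293616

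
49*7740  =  379260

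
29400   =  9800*3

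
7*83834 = 586838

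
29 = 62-33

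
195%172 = 23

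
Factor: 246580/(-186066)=-123290/93033 =- 2^1 * 3^( - 2 )*5^1*10337^( -1 )*12329^1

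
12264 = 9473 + 2791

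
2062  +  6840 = 8902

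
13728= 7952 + 5776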